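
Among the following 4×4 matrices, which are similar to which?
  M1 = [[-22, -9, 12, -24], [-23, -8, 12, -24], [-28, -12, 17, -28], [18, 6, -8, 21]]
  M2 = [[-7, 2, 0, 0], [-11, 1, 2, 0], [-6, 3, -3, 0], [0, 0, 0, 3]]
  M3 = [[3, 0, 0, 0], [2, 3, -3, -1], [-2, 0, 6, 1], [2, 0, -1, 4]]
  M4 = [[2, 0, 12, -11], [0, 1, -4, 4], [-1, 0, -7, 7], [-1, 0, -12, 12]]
3 classes: {M1, M4}, {M2}, {M3}

Characteristic polynomials: χ_{M1} = (x - 5)(x - 1)^3, χ_{M2} = (x - 3)(x + 3)^3, χ_{M3} = (x - 5)^2(x - 3)^2, χ_{M4} = (x - 5)(x - 1)^3.

{M1, M4}: invariant factors x - 1, (x - 5)(x - 1)^2.

{M2}: invariant factors (x - 3)(x + 3)^3.

{M3}: invariant factors x - 3, (x - 5)^2(x - 3).

Matrices are similar if and only if their invariant-factor lists agree; the partition into similarity classes is {M1, M4}, {M2}, {M3}.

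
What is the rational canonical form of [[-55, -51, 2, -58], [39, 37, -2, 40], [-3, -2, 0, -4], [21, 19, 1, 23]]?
The invariant factors of A (the non-unit diagonal entries of the Smith normal form of xI - A over ℚ[x]) are (x - 5)(x^3 + 4x - 2), each dividing the next. The characteristic polynomial is their product, (x - 5)(x^3 + 4x - 2).

The rational canonical form is the block-diagonal matrix of companion matrices C(f_i):
R = [[0, 0, 0, -10], [1, 0, 0, 22], [0, 1, 0, -4], [0, 0, 1, 5]].

Note the characteristic polynomial does not split into linear factors over ℚ, so A has no Jordan form over ℚ; the rational canonical form exists over any field.

R = [[0, 0, 0, -10], [1, 0, 0, 22], [0, 1, 0, -4], [0, 0, 1, 5]]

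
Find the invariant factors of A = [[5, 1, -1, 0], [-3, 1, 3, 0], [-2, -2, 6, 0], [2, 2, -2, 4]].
x - 4, x - 4, (x - 4)^2

The Jordan structure of A has elementary divisors (x - 4)^2, (x - 4), (x - 4). Arranging the block sizes at each eigenvalue in decreasing order and taking row products gives the invariant factors.

Invariant factors (smallest first, each dividing the next): x - 4, x - 4, (x - 4)^2.

Check: the last factor (x - 4)^2 is the minimal polynomial, and the product (x - 4)^4 is the characteristic polynomial.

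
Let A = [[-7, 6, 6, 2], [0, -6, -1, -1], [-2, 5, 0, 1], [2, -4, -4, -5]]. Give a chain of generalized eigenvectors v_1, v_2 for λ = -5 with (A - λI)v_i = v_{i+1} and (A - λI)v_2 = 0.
v_1 = [[1, -1, 2, 0]]^T, v_2 = [[4, -1, 3, -2]]^T

We seek v_1 ∈ ker((A + 5I)^2) \ ker(A + 5I), then set v_{i+1} = (A + 5I) v_i.

One such chain is v_1 = [[1, -1, 2, 0]]^T, v_2 = [[4, -1, 3, -2]]^T. Check: (A + 5I) v_2 = [[0, 0, 0, 0]]^T = 0.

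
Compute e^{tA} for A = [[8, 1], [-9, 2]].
e^{tA} = [[(3*t + 1)*e^{5*t}, t*e^{5*t}], [-9*t*e^{5*t}, (1 - 3*t)*e^{5*t}]]

A has Jordan form J = [[5, 1], [0, 5]] with A = PJP^{-1}, so e^{tA} = P e^{tJ} P^{-1}.

For a Jordan block J_k(λ), e^{tJ_k(λ)} = e^{λt} · (I + tN + t^2 N^2/2! + ... + t^{k-1} N^{k-1}/(k-1)!) where N is the nilpotent superdiagonal part.

Assembling the blocks and conjugating back gives the entries of e^{tA} as shown above.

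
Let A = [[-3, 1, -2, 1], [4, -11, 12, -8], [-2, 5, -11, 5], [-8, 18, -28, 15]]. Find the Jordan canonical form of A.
J = [[-3, 1, 0, 0], [0, -3, 0, 0], [0, 0, -3, 0], [0, 0, 0, -1]]

The characteristic polynomial is det(xI - A) = (x + 1)(x + 3)^3, so the eigenvalues are -3 (algebraic multiplicity 3), -1 (algebraic multiplicity 1).

For λ = -3: rank(A + 3I) = 2, rank((A + 3I)^2) = 1. The eigenspace has dimension 4 - 2 = 2, so there are 2 Jordan blocks; the rank sequence gives block sizes [2, 1].

For λ = -1: algebraic multiplicity 1 gives one 1×1 block.

Assembling the blocks gives the Jordan form J above.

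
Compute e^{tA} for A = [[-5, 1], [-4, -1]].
A has Jordan form J = [[-3, 1], [0, -3]] with A = PJP^{-1}, so e^{tA} = P e^{tJ} P^{-1}.

For a Jordan block J_k(λ), e^{tJ_k(λ)} = e^{λt} · (I + tN + t^2 N^2/2! + ... + t^{k-1} N^{k-1}/(k-1)!) where N is the nilpotent superdiagonal part.

Assembling the blocks and conjugating back gives the entries of e^{tA} as shown above.

e^{tA} = [[(1 - 2*t)*e^{-3*t}, t*e^{-3*t}], [-4*t*e^{-3*t}, (2*t + 1)*e^{-3*t}]]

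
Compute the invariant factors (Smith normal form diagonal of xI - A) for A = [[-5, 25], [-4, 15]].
(x - 5)^2

The Jordan structure of A has elementary divisors (x - 5)^2. Arranging the block sizes at each eigenvalue in decreasing order and taking row products gives the invariant factors.

Invariant factors (smallest first, each dividing the next): (x - 5)^2.

Check: the last factor (x - 5)^2 is the minimal polynomial, and the product (x - 5)^2 is the characteristic polynomial.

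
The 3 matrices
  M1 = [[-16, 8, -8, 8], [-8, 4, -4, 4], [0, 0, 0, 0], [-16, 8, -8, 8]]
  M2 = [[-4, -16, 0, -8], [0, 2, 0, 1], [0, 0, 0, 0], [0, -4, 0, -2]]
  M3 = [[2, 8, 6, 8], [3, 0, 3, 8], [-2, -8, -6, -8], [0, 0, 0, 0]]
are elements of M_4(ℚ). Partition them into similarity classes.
Characteristic polynomials: χ_{M1} = x^3(x + 4), χ_{M2} = x^3(x + 4), χ_{M3} = x^3(x + 4).

{M1}: invariant factors x, x, x(x + 4).

{M2, M3}: invariant factors x, x^2(x + 4).

Matrices are similar if and only if their invariant-factor lists agree; the partition into similarity classes is {M1}, {M2, M3}.

2 classes: {M1}, {M2, M3}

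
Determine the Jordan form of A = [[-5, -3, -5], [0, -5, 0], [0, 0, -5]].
J = [[-5, 1, 0], [0, -5, 0], [0, 0, -5]]

The characteristic polynomial is det(xI - A) = (x + 5)^3, so the eigenvalues are -5 (algebraic multiplicity 3).

For λ = -5: rank(A + 5I) = 1, rank((A + 5I)^2) = 0. The eigenspace has dimension 3 - 1 = 2, so there are 2 Jordan blocks; the rank sequence gives block sizes [2, 1].

Assembling the blocks gives the Jordan form J above.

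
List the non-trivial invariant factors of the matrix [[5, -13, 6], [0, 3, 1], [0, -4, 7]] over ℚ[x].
(x - 5)^3

The Jordan structure of A has elementary divisors (x - 5)^3. Arranging the block sizes at each eigenvalue in decreasing order and taking row products gives the invariant factors.

Invariant factors (smallest first, each dividing the next): (x - 5)^3.

Check: the last factor (x - 5)^3 is the minimal polynomial, and the product (x - 5)^3 is the characteristic polynomial.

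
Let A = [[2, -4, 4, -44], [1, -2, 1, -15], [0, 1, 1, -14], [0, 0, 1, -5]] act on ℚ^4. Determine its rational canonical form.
R = [[0, 0, 0, -4], [1, 0, 0, -8], [0, 1, 0, -8], [0, 0, 1, -4]]

The invariant factors of A (the non-unit diagonal entries of the Smith normal form of xI - A over ℚ[x]) are (x^2 + 2x + 2)^2, each dividing the next. The characteristic polynomial is their product, (x^2 + 2x + 2)^2.

The rational canonical form is the block-diagonal matrix of companion matrices C(f_i):
R = [[0, 0, 0, -4], [1, 0, 0, -8], [0, 1, 0, -8], [0, 0, 1, -4]].

Note the characteristic polynomial does not split into linear factors over ℚ, so A has no Jordan form over ℚ; the rational canonical form exists over any field.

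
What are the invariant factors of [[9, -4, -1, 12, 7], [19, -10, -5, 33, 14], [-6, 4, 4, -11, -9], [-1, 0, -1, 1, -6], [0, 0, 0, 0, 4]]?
(x - 4)(x - 2)^3(x + 2)

The Jordan structure of A has elementary divisors (x + 2), (x - 2)^3, (x - 4). Arranging the block sizes at each eigenvalue in decreasing order and taking row products gives the invariant factors.

Invariant factors (smallest first, each dividing the next): (x - 4)(x - 2)^3(x + 2).

Check: the last factor (x - 4)(x - 2)^3(x + 2) is the minimal polynomial, and the product (x - 4)(x - 2)^3(x + 2) is the characteristic polynomial.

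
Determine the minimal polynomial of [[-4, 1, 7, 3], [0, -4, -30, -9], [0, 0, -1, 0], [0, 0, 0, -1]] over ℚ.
The characteristic polynomial factors as (x + 1)^2(x + 4)^2. The minimal polynomial is ∏(x - λ)^{k_λ} where k_λ is the size of the largest Jordan block at λ.

For λ = -4: rank(A + 4I) = 3, and the largest Jordan block has size 2 (the smallest k with rank((A + 4I)^k) = rank((A + 4I)^(k+1))).
For λ = -1: rank(A + I) = 2, and the largest Jordan block has size 1 (the smallest k with rank((A + I)^k) = rank((A + I)^(k+1))).

So m_A(x) = (x + 1)(x + 4)^2.

m_A(x) = (x + 1)(x + 4)^2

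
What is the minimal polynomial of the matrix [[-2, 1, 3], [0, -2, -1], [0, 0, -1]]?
The characteristic polynomial factors as (x + 1)(x + 2)^2. The minimal polynomial is ∏(x - λ)^{k_λ} where k_λ is the size of the largest Jordan block at λ.

For λ = -2: rank(A + 2I) = 2, and the largest Jordan block has size 2 (the smallest k with rank((A + 2I)^k) = rank((A + 2I)^(k+1))).
For λ = -1: rank(A + I) = 2, and the largest Jordan block has size 1 (the smallest k with rank((A + I)^k) = rank((A + I)^(k+1))).

So m_A(x) = (x + 1)(x + 2)^2.

m_A(x) = (x + 1)(x + 2)^2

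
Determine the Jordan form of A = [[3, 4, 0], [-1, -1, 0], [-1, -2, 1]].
J = [[1, 1, 0], [0, 1, 0], [0, 0, 1]]

The characteristic polynomial is det(xI - A) = (x - 1)^3, so the eigenvalues are 1 (algebraic multiplicity 3).

For λ = 1: rank(A - I) = 1, rank((A - I)^2) = 0. The eigenspace has dimension 3 - 1 = 2, so there are 2 Jordan blocks; the rank sequence gives block sizes [2, 1].

Assembling the blocks gives the Jordan form J above.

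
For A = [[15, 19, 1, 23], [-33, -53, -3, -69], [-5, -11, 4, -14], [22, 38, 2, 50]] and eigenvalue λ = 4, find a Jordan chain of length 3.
v_1 = [[8, -19, -5, 12]]^T, v_2 = [[-2, 6, 1, -4]]^T, v_3 = [[1, -3, 0, 2]]^T

We seek v_1 ∈ ker((A - 4I)^3) \ ker((A - 4I)^2), then set v_{i+1} = (A - 4I) v_i.

One such chain is v_1 = [[8, -19, -5, 12]]^T, v_2 = [[-2, 6, 1, -4]]^T, v_3 = [[1, -3, 0, 2]]^T. Check: (A - 4I) v_3 = [[0, 0, 0, 0]]^T = 0.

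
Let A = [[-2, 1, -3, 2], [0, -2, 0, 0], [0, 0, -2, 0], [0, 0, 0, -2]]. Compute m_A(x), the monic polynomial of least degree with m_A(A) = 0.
The characteristic polynomial factors as (x + 2)^4. The minimal polynomial is ∏(x - λ)^{k_λ} where k_λ is the size of the largest Jordan block at λ.

For λ = -2: rank(A + 2I) = 1, and the largest Jordan block has size 2 (the smallest k with rank((A + 2I)^k) = rank((A + 2I)^(k+1))).

So m_A(x) = (x + 2)^2.

m_A(x) = (x + 2)^2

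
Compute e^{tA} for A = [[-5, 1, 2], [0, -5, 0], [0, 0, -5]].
A has Jordan form J = [[-5, 1, 0], [0, -5, 0], [0, 0, -5]] with A = PJP^{-1}, so e^{tA} = P e^{tJ} P^{-1}.

For a Jordan block J_k(λ), e^{tJ_k(λ)} = e^{λt} · (I + tN + t^2 N^2/2! + ... + t^{k-1} N^{k-1}/(k-1)!) where N is the nilpotent superdiagonal part.

Assembling the blocks and conjugating back gives the entries of e^{tA} as shown above.

e^{tA} = [[e^{-5*t}, t*e^{-5*t}, 2*t*e^{-5*t}], [0, e^{-5*t}, 0], [0, 0, e^{-5*t}]]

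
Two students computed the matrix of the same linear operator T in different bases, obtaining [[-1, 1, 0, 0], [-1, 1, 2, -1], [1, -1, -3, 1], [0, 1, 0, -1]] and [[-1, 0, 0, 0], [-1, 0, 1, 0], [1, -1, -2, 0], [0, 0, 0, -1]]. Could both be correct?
No.

Both have characteristic polynomial (x + 1)^4, but the minimal polynomial of A is (x + 1)^3 while the minimal polynomial of B is (x + 1)^2. The minimal polynomial is a similarity invariant, so A and B are not similar.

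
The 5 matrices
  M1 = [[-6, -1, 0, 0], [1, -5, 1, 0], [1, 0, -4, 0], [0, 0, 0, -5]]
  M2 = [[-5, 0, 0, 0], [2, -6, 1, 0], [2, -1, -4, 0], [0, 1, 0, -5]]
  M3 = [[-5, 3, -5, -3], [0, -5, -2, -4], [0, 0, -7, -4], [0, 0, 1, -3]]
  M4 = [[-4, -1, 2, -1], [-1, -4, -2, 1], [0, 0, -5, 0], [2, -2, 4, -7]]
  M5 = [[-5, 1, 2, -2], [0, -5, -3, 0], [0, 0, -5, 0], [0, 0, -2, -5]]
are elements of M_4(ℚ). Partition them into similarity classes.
Characteristic polynomials: χ_{M1} = (x + 5)^4, χ_{M2} = (x + 5)^4, χ_{M3} = (x + 5)^4, χ_{M4} = (x + 5)^4, χ_{M5} = (x + 5)^4.

{M1, M2, M3, M5}: invariant factors x + 5, (x + 5)^3.

{M4}: invariant factors x + 5, x + 5, (x + 5)^2.

Matrices are similar if and only if their invariant-factor lists agree; the partition into similarity classes is {M1, M2, M3, M5}, {M4}.

2 classes: {M1, M2, M3, M5}, {M4}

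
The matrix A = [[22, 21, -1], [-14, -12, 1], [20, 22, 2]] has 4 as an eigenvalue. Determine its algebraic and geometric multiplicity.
The characteristic polynomial is (x - 4)^3, so the factor x - 4 appears with exponent 3: the algebraic multiplicity is 3.

rank(A - 4I) = 2, so the eigenspace has dimension 3 - 2 = 1: the geometric multiplicity is 1.

Since 1 < 3, A is not diagonalizable.

algebraic multiplicity 3, geometric multiplicity 1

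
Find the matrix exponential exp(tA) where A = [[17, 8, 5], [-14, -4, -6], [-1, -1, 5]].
e^{tA} = [[(2*t^2 + 11*t + 1)*e^{6*t}, t*(3*t + 16)*e^{6*t}/2, t*(t + 5)*e^{6*t}], [2*t*(-2*t - 7)*e^{6*t}, (-3*t^2 - 10*t + 1)*e^{6*t}, 2*t*(-t - 3)*e^{6*t}], [t*(2*t - 1)*e^{6*t}, t*(3*t - 2)*e^{6*t}/2, (t^2 - t + 1)*e^{6*t}]]

A has Jordan form J = [[6, 1, 0], [0, 6, 1], [0, 0, 6]] with A = PJP^{-1}, so e^{tA} = P e^{tJ} P^{-1}.

For a Jordan block J_k(λ), e^{tJ_k(λ)} = e^{λt} · (I + tN + t^2 N^2/2! + ... + t^{k-1} N^{k-1}/(k-1)!) where N is the nilpotent superdiagonal part.

Assembling the blocks and conjugating back gives the entries of e^{tA} as shown above.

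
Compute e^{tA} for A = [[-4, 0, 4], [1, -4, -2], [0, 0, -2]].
A has Jordan form J = [[-4, 1, 0], [0, -4, 0], [0, 0, -2]] with A = PJP^{-1}, so e^{tA} = P e^{tJ} P^{-1}.

For a Jordan block J_k(λ), e^{tJ_k(λ)} = e^{λt} · (I + tN + t^2 N^2/2! + ... + t^{k-1} N^{k-1}/(k-1)!) where N is the nilpotent superdiagonal part.

Assembling the blocks and conjugating back gives the entries of e^{tA} as shown above.

e^{tA} = [[e^{-4*t}, 0, (2*e^{2*t} - 2)*e^{-4*t}], [t*e^{-4*t}, e^{-4*t}, -2*t*e^{-4*t}], [0, 0, e^{-2*t}]]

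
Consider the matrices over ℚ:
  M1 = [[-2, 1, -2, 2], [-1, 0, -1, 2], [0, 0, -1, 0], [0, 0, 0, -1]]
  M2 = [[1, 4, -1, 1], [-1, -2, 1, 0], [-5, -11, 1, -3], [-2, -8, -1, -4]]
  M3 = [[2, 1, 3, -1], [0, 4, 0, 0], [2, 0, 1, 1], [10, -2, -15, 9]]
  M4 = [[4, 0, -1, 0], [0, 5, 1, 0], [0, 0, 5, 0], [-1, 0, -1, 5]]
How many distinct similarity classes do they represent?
Characteristic polynomials: χ_{M1} = (x + 1)^4, χ_{M2} = (x + 1)^4, χ_{M3} = (x - 4)^4, χ_{M4} = (x - 5)^3(x - 4).

{M1, M2}: invariant factors x + 1, (x + 1)^3.

{M3}: invariant factors (x - 4)^2, (x - 4)^2.

{M4}: invariant factors x - 5, (x - 5)^2(x - 4).

Matrices are similar if and only if their invariant-factor lists agree; the partition into similarity classes is {M1, M2}, {M3}, {M4}.

3 classes: {M1, M2}, {M3}, {M4}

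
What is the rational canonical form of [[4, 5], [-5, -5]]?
The invariant factors of A (the non-unit diagonal entries of the Smith normal form of xI - A over ℚ[x]) are x^2 + x + 5, each dividing the next. The characteristic polynomial is their product, x^2 + x + 5.

The rational canonical form is the block-diagonal matrix of companion matrices C(f_i):
R = [[0, -5], [1, -1]].

Note the characteristic polynomial does not split into linear factors over ℚ, so A has no Jordan form over ℚ; the rational canonical form exists over any field.

R = [[0, -5], [1, -1]]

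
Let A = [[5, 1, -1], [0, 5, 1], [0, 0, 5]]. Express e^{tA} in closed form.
e^{tA} = [[e^{5*t}, t*e^{5*t}, t*(t - 2)*e^{5*t}/2], [0, e^{5*t}, t*e^{5*t}], [0, 0, e^{5*t}]]

A has Jordan form J = [[5, 1, 0], [0, 5, 1], [0, 0, 5]] with A = PJP^{-1}, so e^{tA} = P e^{tJ} P^{-1}.

For a Jordan block J_k(λ), e^{tJ_k(λ)} = e^{λt} · (I + tN + t^2 N^2/2! + ... + t^{k-1} N^{k-1}/(k-1)!) where N is the nilpotent superdiagonal part.

Assembling the blocks and conjugating back gives the entries of e^{tA} as shown above.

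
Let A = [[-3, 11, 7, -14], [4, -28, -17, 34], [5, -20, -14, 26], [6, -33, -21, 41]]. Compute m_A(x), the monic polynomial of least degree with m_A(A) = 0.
m_A(x) = (x + 1)^3

The characteristic polynomial factors as (x + 1)^4. The minimal polynomial is ∏(x - λ)^{k_λ} where k_λ is the size of the largest Jordan block at λ.

For λ = -1: rank(A + I) = 2, and the largest Jordan block has size 3 (the smallest k with rank((A + I)^k) = rank((A + I)^(k+1))).

So m_A(x) = (x + 1)^3.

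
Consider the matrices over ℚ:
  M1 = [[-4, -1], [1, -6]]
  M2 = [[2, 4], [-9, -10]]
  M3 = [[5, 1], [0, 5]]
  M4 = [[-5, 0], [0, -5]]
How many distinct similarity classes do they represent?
Characteristic polynomials: χ_{M1} = (x + 5)^2, χ_{M2} = (x + 4)^2, χ_{M3} = (x - 5)^2, χ_{M4} = (x + 5)^2.

{M1}: invariant factors (x + 5)^2.

{M2}: invariant factors (x + 4)^2.

{M3}: invariant factors (x - 5)^2.

{M4}: invariant factors x + 5, x + 5.

Matrices are similar if and only if their invariant-factor lists agree; the partition into similarity classes is {M1}, {M2}, {M3}, {M4}.

4 classes: {M1}, {M2}, {M3}, {M4}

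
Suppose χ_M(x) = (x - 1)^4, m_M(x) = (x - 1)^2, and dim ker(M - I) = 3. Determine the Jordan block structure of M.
λ = 1: algebraic multiplicity 4 (exponent in χ_M), largest block size 2 (exponent in m_M), 3 blocks (geometric multiplicity). These force block sizes [2, 1, 1].

Jordan blocks: (1, 2), (1, 1), (1, 1)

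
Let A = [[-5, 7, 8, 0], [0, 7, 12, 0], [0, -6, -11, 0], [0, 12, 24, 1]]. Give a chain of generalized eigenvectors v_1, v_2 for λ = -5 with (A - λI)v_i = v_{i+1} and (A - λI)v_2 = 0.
v_1 = [[-1, -1, 1, -2]]^T, v_2 = [[1, 0, 0, 0]]^T

We seek v_1 ∈ ker((A + 5I)^2) \ ker(A + 5I), then set v_{i+1} = (A + 5I) v_i.

One such chain is v_1 = [[-1, -1, 1, -2]]^T, v_2 = [[1, 0, 0, 0]]^T. Check: (A + 5I) v_2 = [[0, 0, 0, 0]]^T = 0.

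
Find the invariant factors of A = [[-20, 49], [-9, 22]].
The Jordan structure of A has elementary divisors (x - 1)^2. Arranging the block sizes at each eigenvalue in decreasing order and taking row products gives the invariant factors.

Invariant factors (smallest first, each dividing the next): (x - 1)^2.

Check: the last factor (x - 1)^2 is the minimal polynomial, and the product (x - 1)^2 is the characteristic polynomial.

(x - 1)^2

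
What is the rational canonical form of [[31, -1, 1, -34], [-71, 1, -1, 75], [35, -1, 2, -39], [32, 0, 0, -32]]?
The invariant factors of A (the non-unit diagonal entries of the Smith normal form of xI - A over ℚ[x]) are (x - 2)^3(x + 4), each dividing the next. The characteristic polynomial is their product, (x - 2)^3(x + 4).

The rational canonical form is the block-diagonal matrix of companion matrices C(f_i):
R = [[0, 0, 0, 32], [1, 0, 0, -40], [0, 1, 0, 12], [0, 0, 1, 2]].

R = [[0, 0, 0, 32], [1, 0, 0, -40], [0, 1, 0, 12], [0, 0, 1, 2]]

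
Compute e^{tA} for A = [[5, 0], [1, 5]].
A has Jordan form J = [[5, 1], [0, 5]] with A = PJP^{-1}, so e^{tA} = P e^{tJ} P^{-1}.

For a Jordan block J_k(λ), e^{tJ_k(λ)} = e^{λt} · (I + tN + t^2 N^2/2! + ... + t^{k-1} N^{k-1}/(k-1)!) where N is the nilpotent superdiagonal part.

Assembling the blocks and conjugating back gives the entries of e^{tA} as shown above.

e^{tA} = [[e^{5*t}, 0], [t*e^{5*t}, e^{5*t}]]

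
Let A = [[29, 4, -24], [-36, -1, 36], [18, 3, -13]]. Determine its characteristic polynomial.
xI - A = [[x - 29, -4, 24], [36, x + 1, -36], [-18, -3, x + 13]].

Expanding det(xI - A) along the first row:
det(xI - A) = + (x - 29)·det([[x + 1, -36], [-3, x + 13]]) - (-4)·det([[36, -36], [-18, x + 13]]) + (24)·det([[36, x + 1], [-18, -3]]).

Evaluating gives χ_A(x) = x^3 - 15x^2 + 75x - 125 = (x - 5)^3.

χ_A(x) = (x - 5)^3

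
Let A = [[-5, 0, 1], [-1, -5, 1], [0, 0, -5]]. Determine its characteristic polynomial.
xI - A = [[x + 5, 0, -1], [1, x + 5, -1], [0, 0, x + 5]].

Expanding det(xI - A) along the first row:
det(xI - A) = + (x + 5)·det([[x + 5, -1], [0, x + 5]]) - (0)·det([[1, -1], [0, x + 5]]) + (-1)·det([[1, x + 5], [0, 0]]).

Evaluating gives χ_A(x) = x^3 + 15x^2 + 75x + 125 = (x + 5)^3.

χ_A(x) = (x + 5)^3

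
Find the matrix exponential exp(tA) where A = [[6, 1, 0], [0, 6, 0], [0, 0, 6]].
A has Jordan form J = [[6, 1, 0], [0, 6, 0], [0, 0, 6]] with A = PJP^{-1}, so e^{tA} = P e^{tJ} P^{-1}.

For a Jordan block J_k(λ), e^{tJ_k(λ)} = e^{λt} · (I + tN + t^2 N^2/2! + ... + t^{k-1} N^{k-1}/(k-1)!) where N is the nilpotent superdiagonal part.

Assembling the blocks and conjugating back gives the entries of e^{tA} as shown above.

e^{tA} = [[e^{6*t}, t*e^{6*t}, 0], [0, e^{6*t}, 0], [0, 0, e^{6*t}]]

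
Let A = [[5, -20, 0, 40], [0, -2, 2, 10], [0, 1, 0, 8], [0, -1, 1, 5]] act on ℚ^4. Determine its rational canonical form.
R = [[5, 0, 0, 0], [0, 0, 0, 0], [0, 1, 0, 10], [0, 0, 1, 3]]

The invariant factors of A (the non-unit diagonal entries of the Smith normal form of xI - A over ℚ[x]) are x - 5, x(x - 5)(x + 2), each dividing the next. The characteristic polynomial is their product, x(x - 5)^2(x + 2).

The rational canonical form is the block-diagonal matrix of companion matrices C(f_i):
R = [[5, 0, 0, 0], [0, 0, 0, 0], [0, 1, 0, 10], [0, 0, 1, 3]].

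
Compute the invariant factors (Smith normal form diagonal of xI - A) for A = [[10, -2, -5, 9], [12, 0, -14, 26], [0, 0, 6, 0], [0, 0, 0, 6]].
x - 6, (x - 6)^2(x - 4)

The Jordan structure of A has elementary divisors (x - 4), (x - 6)^2, (x - 6). Arranging the block sizes at each eigenvalue in decreasing order and taking row products gives the invariant factors.

Invariant factors (smallest first, each dividing the next): x - 6, (x - 6)^2(x - 4).

Check: the last factor (x - 6)^2(x - 4) is the minimal polynomial, and the product (x - 6)^3(x - 4) is the characteristic polynomial.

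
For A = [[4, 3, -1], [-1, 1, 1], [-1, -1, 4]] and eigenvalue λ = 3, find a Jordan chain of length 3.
We seek v_1 ∈ ker((A - 3I)^3) \ ker((A - 3I)^2), then set v_{i+1} = (A - 3I) v_i.

One such chain is v_1 = [[0, -1, -1]]^T, v_2 = [[-2, 1, 0]]^T, v_3 = [[1, 0, 1]]^T. Check: (A - 3I) v_3 = [[0, 0, 0]]^T = 0.

v_1 = [[0, -1, -1]]^T, v_2 = [[-2, 1, 0]]^T, v_3 = [[1, 0, 1]]^T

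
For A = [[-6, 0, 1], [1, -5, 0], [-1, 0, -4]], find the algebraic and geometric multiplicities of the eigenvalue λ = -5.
The characteristic polynomial is (x + 5)^3, so the factor x + 5 appears with exponent 3: the algebraic multiplicity is 3.

rank(A + 5I) = 2, so the eigenspace has dimension 3 - 2 = 1: the geometric multiplicity is 1.

Since 1 < 3, A is not diagonalizable.

algebraic multiplicity 3, geometric multiplicity 1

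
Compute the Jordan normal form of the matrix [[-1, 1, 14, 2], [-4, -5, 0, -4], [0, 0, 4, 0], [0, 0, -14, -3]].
J = [[-3, 1, 0, 0], [0, -3, 0, 0], [0, 0, -3, 0], [0, 0, 0, 4]]

The characteristic polynomial is det(xI - A) = (x - 4)(x + 3)^3, so the eigenvalues are -3 (algebraic multiplicity 3), 4 (algebraic multiplicity 1).

For λ = -3: rank(A + 3I) = 2, rank((A + 3I)^2) = 1. The eigenspace has dimension 4 - 2 = 2, so there are 2 Jordan blocks; the rank sequence gives block sizes [2, 1].

For λ = 4: algebraic multiplicity 1 gives one 1×1 block.

Assembling the blocks gives the Jordan form J above.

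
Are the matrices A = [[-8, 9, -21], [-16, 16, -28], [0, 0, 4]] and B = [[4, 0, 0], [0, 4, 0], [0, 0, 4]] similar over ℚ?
No.

Both have characteristic polynomial (x - 4)^3, but the minimal polynomial of A is (x - 4)^2 while the minimal polynomial of B is x - 4. The minimal polynomial is a similarity invariant, so A and B are not similar.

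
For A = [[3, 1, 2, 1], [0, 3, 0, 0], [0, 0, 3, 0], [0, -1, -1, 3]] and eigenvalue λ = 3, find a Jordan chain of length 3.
v_1 = [[0, 0, -1, 2]]^T, v_2 = [[0, 0, 0, 1]]^T, v_3 = [[1, 0, 0, 0]]^T

We seek v_1 ∈ ker((A - 3I)^3) \ ker((A - 3I)^2), then set v_{i+1} = (A - 3I) v_i.

One such chain is v_1 = [[0, 0, -1, 2]]^T, v_2 = [[0, 0, 0, 1]]^T, v_3 = [[1, 0, 0, 0]]^T. Check: (A - 3I) v_3 = [[0, 0, 0, 0]]^T = 0.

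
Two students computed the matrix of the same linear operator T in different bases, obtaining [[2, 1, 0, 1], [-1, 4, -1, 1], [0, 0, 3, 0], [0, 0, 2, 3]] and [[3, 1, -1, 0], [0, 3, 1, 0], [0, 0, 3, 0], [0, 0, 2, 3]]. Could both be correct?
Two matrices over a field are similar if and only if they have the same invariant factors.

Both A and B have characteristic polynomial (x - 3)^4 and minimal polynomial (x - 3)^3. Computing further, both have invariant factors x - 3, (x - 3)^3. Hence A and B are similar.

Yes.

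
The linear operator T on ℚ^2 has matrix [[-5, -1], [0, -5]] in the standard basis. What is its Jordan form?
J = [[-5, 1], [0, -5]]

The characteristic polynomial is det(xI - A) = (x + 5)^2, so the eigenvalues are -5 (algebraic multiplicity 2).

For λ = -5: rank(A + 5I) = 1, rank((A + 5I)^2) = 0. The eigenspace has dimension 2 - 1 = 1, so there is 1 Jordan block; the rank sequence gives block sizes [2].

Assembling the blocks gives the Jordan form J above.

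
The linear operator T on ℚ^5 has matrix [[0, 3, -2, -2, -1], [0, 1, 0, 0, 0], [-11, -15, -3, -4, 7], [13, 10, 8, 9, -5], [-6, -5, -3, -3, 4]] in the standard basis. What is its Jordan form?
The characteristic polynomial is det(xI - A) = (x - 4)^2(x - 1)^3, so the eigenvalues are 1 (algebraic multiplicity 3), 4 (algebraic multiplicity 2).

For λ = 1: rank(A - I) = 3, rank((A - I)^2) = 2. The eigenspace has dimension 5 - 3 = 2, so there are 2 Jordan blocks; the rank sequence gives block sizes [2, 1].

For λ = 4: rank(A - 4I) = 4, rank((A - 4I)^2) = 3. The eigenspace has dimension 5 - 4 = 1, so there is 1 Jordan block; the rank sequence gives block sizes [2].

Assembling the blocks gives the Jordan form J above.

J = [[1, 1, 0, 0, 0], [0, 1, 0, 0, 0], [0, 0, 1, 0, 0], [0, 0, 0, 4, 1], [0, 0, 0, 0, 4]]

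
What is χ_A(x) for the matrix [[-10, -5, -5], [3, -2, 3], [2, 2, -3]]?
χ_A(x) = (x + 5)^3

xI - A = [[x + 10, 5, 5], [-3, x + 2, -3], [-2, -2, x + 3]].

Expanding det(xI - A) along the first row:
det(xI - A) = + (x + 10)·det([[x + 2, -3], [-2, x + 3]]) - (5)·det([[-3, -3], [-2, x + 3]]) + (5)·det([[-3, x + 2], [-2, -2]]).

Evaluating gives χ_A(x) = x^3 + 15x^2 + 75x + 125 = (x + 5)^3.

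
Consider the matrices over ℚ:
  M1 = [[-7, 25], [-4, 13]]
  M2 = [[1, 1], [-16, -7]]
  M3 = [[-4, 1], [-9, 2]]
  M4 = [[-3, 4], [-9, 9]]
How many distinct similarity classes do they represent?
Characteristic polynomials: χ_{M1} = (x - 3)^2, χ_{M2} = (x + 3)^2, χ_{M3} = (x + 1)^2, χ_{M4} = (x - 3)^2.

{M1, M4}: invariant factors (x - 3)^2.

{M2}: invariant factors (x + 3)^2.

{M3}: invariant factors (x + 1)^2.

Matrices are similar if and only if their invariant-factor lists agree; the partition into similarity classes is {M1, M4}, {M2}, {M3}.

3 classes: {M1, M4}, {M2}, {M3}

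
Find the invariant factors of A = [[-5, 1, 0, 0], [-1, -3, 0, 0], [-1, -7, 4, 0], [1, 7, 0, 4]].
x - 4, (x - 4)(x + 4)^2

The Jordan structure of A has elementary divisors (x + 4)^2, (x - 4), (x - 4). Arranging the block sizes at each eigenvalue in decreasing order and taking row products gives the invariant factors.

Invariant factors (smallest first, each dividing the next): x - 4, (x - 4)(x + 4)^2.

Check: the last factor (x - 4)(x + 4)^2 is the minimal polynomial, and the product (x - 4)^2(x + 4)^2 is the characteristic polynomial.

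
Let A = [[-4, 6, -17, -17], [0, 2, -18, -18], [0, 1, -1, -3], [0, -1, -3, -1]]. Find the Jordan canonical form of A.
J = [[-4, 1, 0, 0], [0, -4, 0, 0], [0, 0, 2, 1], [0, 0, 0, 2]]

The characteristic polynomial is det(xI - A) = (x - 2)^2(x + 4)^2, so the eigenvalues are -4 (algebraic multiplicity 2), 2 (algebraic multiplicity 2).

For λ = -4: rank(A + 4I) = 3, rank((A + 4I)^2) = 2. The eigenspace has dimension 4 - 3 = 1, so there is 1 Jordan block; the rank sequence gives block sizes [2].

For λ = 2: rank(A - 2I) = 3, rank((A - 2I)^2) = 2. The eigenspace has dimension 4 - 3 = 1, so there is 1 Jordan block; the rank sequence gives block sizes [2].

Assembling the blocks gives the Jordan form J above.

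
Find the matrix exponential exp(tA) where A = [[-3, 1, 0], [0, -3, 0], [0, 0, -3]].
e^{tA} = [[e^{-3*t}, t*e^{-3*t}, 0], [0, e^{-3*t}, 0], [0, 0, e^{-3*t}]]

A has Jordan form J = [[-3, 1, 0], [0, -3, 0], [0, 0, -3]] with A = PJP^{-1}, so e^{tA} = P e^{tJ} P^{-1}.

For a Jordan block J_k(λ), e^{tJ_k(λ)} = e^{λt} · (I + tN + t^2 N^2/2! + ... + t^{k-1} N^{k-1}/(k-1)!) where N is the nilpotent superdiagonal part.

Assembling the blocks and conjugating back gives the entries of e^{tA} as shown above.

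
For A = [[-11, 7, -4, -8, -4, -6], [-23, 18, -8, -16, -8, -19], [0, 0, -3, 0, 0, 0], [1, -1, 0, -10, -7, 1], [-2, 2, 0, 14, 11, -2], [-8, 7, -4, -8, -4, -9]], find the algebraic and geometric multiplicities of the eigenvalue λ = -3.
The characteristic polynomial is (x - 4)^2(x + 3)^4, so the factor x + 3 appears with exponent 4: the algebraic multiplicity is 4.

rank(A + 3I) = 3, so the eigenspace has dimension 6 - 3 = 3: the geometric multiplicity is 3.

Since 3 < 4, A is not diagonalizable.

algebraic multiplicity 4, geometric multiplicity 3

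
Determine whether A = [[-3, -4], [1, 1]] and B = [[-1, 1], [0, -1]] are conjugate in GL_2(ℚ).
Two matrices over a field are similar if and only if they have the same invariant factors.

Both A and B have characteristic polynomial (x + 1)^2 and minimal polynomial (x + 1)^2. Computing further, both have invariant factors (x + 1)^2. Hence A and B are similar.

Yes.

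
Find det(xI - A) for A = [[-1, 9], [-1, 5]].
χ_A(x) = (x - 2)^2

xI - A = [[x + 1, -9], [1, x - 5]].

Expanding det(xI - A) along the first row:
det(xI - A) = + (x + 1)·det([[x - 5]]) - (-9)·det([[1]]).

Evaluating gives χ_A(x) = x^2 - 4x + 4 = (x - 2)^2.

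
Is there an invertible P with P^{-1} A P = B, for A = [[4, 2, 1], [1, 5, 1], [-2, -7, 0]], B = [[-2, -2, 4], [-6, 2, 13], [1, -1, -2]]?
No.

trace(A) = 9 but trace(B) = -2. The trace is a similarity invariant, so A and B are not similar.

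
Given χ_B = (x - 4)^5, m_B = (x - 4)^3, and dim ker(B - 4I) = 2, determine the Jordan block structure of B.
λ = 4: algebraic multiplicity 5 (exponent in χ_B), largest block size 3 (exponent in m_B), 2 blocks (geometric multiplicity). These force block sizes [3, 2].

Jordan blocks: (4, 3), (4, 2)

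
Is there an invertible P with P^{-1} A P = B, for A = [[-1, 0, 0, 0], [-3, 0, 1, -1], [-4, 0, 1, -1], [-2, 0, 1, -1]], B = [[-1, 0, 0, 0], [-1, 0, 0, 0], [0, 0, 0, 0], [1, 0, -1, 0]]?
Yes.

Two matrices over a field are similar if and only if they have the same invariant factors.

Both A and B have characteristic polynomial x^3(x + 1) and minimal polynomial x^2(x + 1). Computing further, both have invariant factors x, x^2(x + 1). Hence A and B are similar.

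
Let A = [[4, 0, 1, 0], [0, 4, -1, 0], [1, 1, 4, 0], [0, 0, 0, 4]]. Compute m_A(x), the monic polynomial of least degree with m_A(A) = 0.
m_A(x) = (x - 4)^3

The characteristic polynomial factors as (x - 4)^4. The minimal polynomial is ∏(x - λ)^{k_λ} where k_λ is the size of the largest Jordan block at λ.

For λ = 4: rank(A - 4I) = 2, and the largest Jordan block has size 3 (the smallest k with rank((A - 4I)^k) = rank((A - 4I)^(k+1))).

So m_A(x) = (x - 4)^3.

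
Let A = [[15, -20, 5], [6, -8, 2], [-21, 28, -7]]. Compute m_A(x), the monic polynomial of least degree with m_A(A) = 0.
m_A(x) = x^2

The characteristic polynomial factors as x^3. The minimal polynomial is ∏(x - λ)^{k_λ} where k_λ is the size of the largest Jordan block at λ.

For λ = 0: rank(A) = 1, and the largest Jordan block has size 2 (the smallest k with rank(A^k) = rank(A^(k+1))).

So m_A(x) = x^2.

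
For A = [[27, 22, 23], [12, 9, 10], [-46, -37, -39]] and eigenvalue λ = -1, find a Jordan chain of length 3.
v_1 = [[-6, -3, 10]]^T, v_2 = [[-4, -2, 7]]^T, v_3 = [[5, 2, -8]]^T

We seek v_1 ∈ ker((A + I)^3) \ ker((A + I)^2), then set v_{i+1} = (A + I) v_i.

One such chain is v_1 = [[-6, -3, 10]]^T, v_2 = [[-4, -2, 7]]^T, v_3 = [[5, 2, -8]]^T. Check: (A + I) v_3 = [[0, 0, 0]]^T = 0.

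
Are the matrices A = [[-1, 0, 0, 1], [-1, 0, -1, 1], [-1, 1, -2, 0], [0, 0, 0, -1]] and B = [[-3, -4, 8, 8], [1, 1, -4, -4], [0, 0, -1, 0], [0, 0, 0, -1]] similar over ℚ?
No.

Both have characteristic polynomial (x + 1)^4 and minimal polynomial (x + 1)^2. But rank(A + I) = 2 for A while rank(B + I) = 1 for B, so the number of Jordan blocks at λ = -1 differs. A and B are not similar.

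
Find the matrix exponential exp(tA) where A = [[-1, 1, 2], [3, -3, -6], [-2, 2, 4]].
A has Jordan form J = [[0, 1, 0], [0, 0, 0], [0, 0, 0]] with A = PJP^{-1}, so e^{tA} = P e^{tJ} P^{-1}.

For a Jordan block J_k(λ), e^{tJ_k(λ)} = e^{λt} · (I + tN + t^2 N^2/2! + ... + t^{k-1} N^{k-1}/(k-1)!) where N is the nilpotent superdiagonal part.

Assembling the blocks and conjugating back gives the entries of e^{tA} as shown above.

e^{tA} = [[1 - t, t, 2*t], [3*t, 1 - 3*t, -6*t], [-2*t, 2*t, 4*t + 1]]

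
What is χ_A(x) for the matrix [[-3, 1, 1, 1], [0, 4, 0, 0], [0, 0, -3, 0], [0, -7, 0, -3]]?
xI - A = [[x + 3, -1, -1, -1], [0, x - 4, 0, 0], [0, 0, x + 3, 0], [0, 7, 0, x + 3]].

Expanding det(xI - A) along the first row:
det(xI - A) = + (x + 3)·det([[x - 4, 0, 0], [0, x + 3, 0], [7, 0, x + 3]]) - (-1)·det([[0, 0, 0], [0, x + 3, 0], [0, 0, x + 3]]) + (-1)·det([[0, x - 4, 0], [0, 0, 0], [0, 7, x + 3]]) - (-1)·det([[0, x - 4, 0], [0, 0, x + 3], [0, 7, 0]]).

Evaluating gives χ_A(x) = x^4 + 5x^3 - 9x^2 - 81x - 108 = (x - 4)(x + 3)^3.

χ_A(x) = (x - 4)(x + 3)^3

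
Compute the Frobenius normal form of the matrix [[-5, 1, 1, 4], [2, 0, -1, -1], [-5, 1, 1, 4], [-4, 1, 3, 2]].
R = [[0, 0, 0, 0], [1, 0, 0, -1], [0, 1, 0, 4], [0, 0, 1, -2]]

The invariant factors of A (the non-unit diagonal entries of the Smith normal form of xI - A over ℚ[x]) are x(x - 1)(x^2 + 3x - 1), each dividing the next. The characteristic polynomial is their product, x(x - 1)(x^2 + 3x - 1).

The rational canonical form is the block-diagonal matrix of companion matrices C(f_i):
R = [[0, 0, 0, 0], [1, 0, 0, -1], [0, 1, 0, 4], [0, 0, 1, -2]].

Note the characteristic polynomial does not split into linear factors over ℚ, so A has no Jordan form over ℚ; the rational canonical form exists over any field.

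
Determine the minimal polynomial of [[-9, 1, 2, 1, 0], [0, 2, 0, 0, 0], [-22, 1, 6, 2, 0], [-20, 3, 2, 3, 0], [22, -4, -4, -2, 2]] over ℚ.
The characteristic polynomial factors as (x - 2)^3(x + 1)^2. The minimal polynomial is ∏(x - λ)^{k_λ} where k_λ is the size of the largest Jordan block at λ.

For λ = -1: rank(A + I) = 4, and the largest Jordan block has size 2 (the smallest k with rank((A + I)^k) = rank((A + I)^(k+1))).
For λ = 2: rank(A - 2I) = 3, and the largest Jordan block has size 2 (the smallest k with rank((A - 2I)^k) = rank((A - 2I)^(k+1))).

So m_A(x) = (x - 2)^2(x + 1)^2.

m_A(x) = (x - 2)^2(x + 1)^2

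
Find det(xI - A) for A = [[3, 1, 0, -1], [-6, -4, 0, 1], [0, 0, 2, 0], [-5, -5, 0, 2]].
χ_A(x) = (x - 2)^3(x + 3)

xI - A = [[x - 3, -1, 0, 1], [6, x + 4, 0, -1], [0, 0, x - 2, 0], [5, 5, 0, x - 2]].

Expanding det(xI - A) along the first row:
det(xI - A) = + (x - 3)·det([[x + 4, 0, -1], [0, x - 2, 0], [5, 0, x - 2]]) - (-1)·det([[6, 0, -1], [0, x - 2, 0], [5, 0, x - 2]]) + (0)·det([[6, x + 4, -1], [0, 0, 0], [5, 5, x - 2]]) - (1)·det([[6, x + 4, 0], [0, 0, x - 2], [5, 5, 0]]).

Evaluating gives χ_A(x) = x^4 - 3x^3 - 6x^2 + 28x - 24 = (x - 2)^3(x + 3).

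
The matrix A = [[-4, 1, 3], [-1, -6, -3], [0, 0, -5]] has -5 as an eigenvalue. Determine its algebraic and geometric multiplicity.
The characteristic polynomial is (x + 5)^3, so the factor x + 5 appears with exponent 3: the algebraic multiplicity is 3.

rank(A + 5I) = 1, so the eigenspace has dimension 3 - 1 = 2: the geometric multiplicity is 2.

Since 2 < 3, A is not diagonalizable.

algebraic multiplicity 3, geometric multiplicity 2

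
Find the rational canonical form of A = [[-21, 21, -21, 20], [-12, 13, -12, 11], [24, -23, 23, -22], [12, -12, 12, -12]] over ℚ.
R = [[0, 0, 0, 12], [1, 0, 0, 9], [0, 1, 0, 1], [0, 0, 1, 3]]

The invariant factors of A (the non-unit diagonal entries of the Smith normal form of xI - A over ℚ[x]) are (x - 4)(x + 1)(x^2 + 3), each dividing the next. The characteristic polynomial is their product, (x - 4)(x + 1)(x^2 + 3).

The rational canonical form is the block-diagonal matrix of companion matrices C(f_i):
R = [[0, 0, 0, 12], [1, 0, 0, 9], [0, 1, 0, 1], [0, 0, 1, 3]].

Note the characteristic polynomial does not split into linear factors over ℚ, so A has no Jordan form over ℚ; the rational canonical form exists over any field.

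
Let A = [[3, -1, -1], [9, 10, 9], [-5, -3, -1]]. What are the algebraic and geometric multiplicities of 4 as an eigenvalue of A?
algebraic multiplicity 3, geometric multiplicity 1

The characteristic polynomial is (x - 4)^3, so the factor x - 4 appears with exponent 3: the algebraic multiplicity is 3.

rank(A - 4I) = 2, so the eigenspace has dimension 3 - 2 = 1: the geometric multiplicity is 1.

Since 1 < 3, A is not diagonalizable.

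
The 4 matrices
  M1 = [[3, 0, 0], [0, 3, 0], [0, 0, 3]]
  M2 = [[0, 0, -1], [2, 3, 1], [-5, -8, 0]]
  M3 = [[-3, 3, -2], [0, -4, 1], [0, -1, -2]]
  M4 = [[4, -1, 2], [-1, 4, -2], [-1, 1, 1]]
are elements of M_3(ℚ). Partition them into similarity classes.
Characteristic polynomials: χ_{M1} = (x - 3)^3, χ_{M2} = (x - 1)^3, χ_{M3} = (x + 3)^3, χ_{M4} = (x - 3)^3.

{M1}: invariant factors x - 3, x - 3, x - 3.

{M2}: invariant factors (x - 1)^3.

{M3}: invariant factors (x + 3)^3.

{M4}: invariant factors x - 3, (x - 3)^2.

Matrices are similar if and only if their invariant-factor lists agree; the partition into similarity classes is {M1}, {M2}, {M3}, {M4}.

4 classes: {M1}, {M2}, {M3}, {M4}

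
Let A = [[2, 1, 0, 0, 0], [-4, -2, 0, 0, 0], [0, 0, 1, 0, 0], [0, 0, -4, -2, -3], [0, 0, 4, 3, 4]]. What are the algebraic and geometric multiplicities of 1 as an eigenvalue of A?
algebraic multiplicity 3, geometric multiplicity 2

The characteristic polynomial is x^2(x - 1)^3, so the factor x - 1 appears with exponent 3: the algebraic multiplicity is 3.

rank(A - I) = 3, so the eigenspace has dimension 5 - 3 = 2: the geometric multiplicity is 2.

Since 2 < 3, A is not diagonalizable.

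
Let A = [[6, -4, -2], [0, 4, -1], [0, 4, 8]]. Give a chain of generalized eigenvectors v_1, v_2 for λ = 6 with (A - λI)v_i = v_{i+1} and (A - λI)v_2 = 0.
v_1 = [[-1, 1, -1]]^T, v_2 = [[-2, -1, 2]]^T

We seek v_1 ∈ ker((A - 6I)^2) \ ker(A - 6I), then set v_{i+1} = (A - 6I) v_i.

One such chain is v_1 = [[-1, 1, -1]]^T, v_2 = [[-2, -1, 2]]^T. Check: (A - 6I) v_2 = [[0, 0, 0]]^T = 0.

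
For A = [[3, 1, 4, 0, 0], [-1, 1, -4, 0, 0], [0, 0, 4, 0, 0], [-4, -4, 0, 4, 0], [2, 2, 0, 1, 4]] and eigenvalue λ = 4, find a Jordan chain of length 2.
We seek v_1 ∈ ker((A - 4I)^2) \ ker(A - 4I), then set v_{i+1} = (A - 4I) v_i.

One such chain is v_1 = [[2, -2, 1, 1, -1]]^T, v_2 = [[0, 0, 0, 0, 1]]^T. Check: (A - 4I) v_2 = [[0, 0, 0, 0, 0]]^T = 0.

v_1 = [[2, -2, 1, 1, -1]]^T, v_2 = [[0, 0, 0, 0, 1]]^T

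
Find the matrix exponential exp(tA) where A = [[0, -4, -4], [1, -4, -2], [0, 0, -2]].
e^{tA} = [[(2*t + 1)*e^{-2*t}, -4*t*e^{-2*t}, -4*t*e^{-2*t}], [t*e^{-2*t}, (1 - 2*t)*e^{-2*t}, -2*t*e^{-2*t}], [0, 0, e^{-2*t}]]

A has Jordan form J = [[-2, 1, 0], [0, -2, 0], [0, 0, -2]] with A = PJP^{-1}, so e^{tA} = P e^{tJ} P^{-1}.

For a Jordan block J_k(λ), e^{tJ_k(λ)} = e^{λt} · (I + tN + t^2 N^2/2! + ... + t^{k-1} N^{k-1}/(k-1)!) where N is the nilpotent superdiagonal part.

Assembling the blocks and conjugating back gives the entries of e^{tA} as shown above.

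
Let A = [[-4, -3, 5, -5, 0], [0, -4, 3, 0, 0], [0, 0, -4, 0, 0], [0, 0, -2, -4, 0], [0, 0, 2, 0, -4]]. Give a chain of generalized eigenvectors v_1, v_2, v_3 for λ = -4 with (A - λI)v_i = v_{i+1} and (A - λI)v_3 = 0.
We seek v_1 ∈ ker((A + 4I)^3) \ ker((A + 4I)^2), then set v_{i+1} = (A + 4I) v_i.

One such chain is v_1 = [[0, 0, 1, 0, 0]]^T, v_2 = [[5, 3, 0, -2, 2]]^T, v_3 = [[1, 0, 0, 0, 0]]^T. Check: (A + 4I) v_3 = [[0, 0, 0, 0, 0]]^T = 0.

v_1 = [[0, 0, 1, 0, 0]]^T, v_2 = [[5, 3, 0, -2, 2]]^T, v_3 = [[1, 0, 0, 0, 0]]^T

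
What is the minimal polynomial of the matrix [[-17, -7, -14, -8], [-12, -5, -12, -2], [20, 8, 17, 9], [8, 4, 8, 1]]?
m_A(x) = (x - 1)^2(x + 3)^2

The characteristic polynomial factors as (x - 1)^2(x + 3)^2. The minimal polynomial is ∏(x - λ)^{k_λ} where k_λ is the size of the largest Jordan block at λ.

For λ = -3: rank(A + 3I) = 3, and the largest Jordan block has size 2 (the smallest k with rank((A + 3I)^k) = rank((A + 3I)^(k+1))).
For λ = 1: rank(A - I) = 3, and the largest Jordan block has size 2 (the smallest k with rank((A - I)^k) = rank((A - I)^(k+1))).

So m_A(x) = (x - 1)^2(x + 3)^2.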